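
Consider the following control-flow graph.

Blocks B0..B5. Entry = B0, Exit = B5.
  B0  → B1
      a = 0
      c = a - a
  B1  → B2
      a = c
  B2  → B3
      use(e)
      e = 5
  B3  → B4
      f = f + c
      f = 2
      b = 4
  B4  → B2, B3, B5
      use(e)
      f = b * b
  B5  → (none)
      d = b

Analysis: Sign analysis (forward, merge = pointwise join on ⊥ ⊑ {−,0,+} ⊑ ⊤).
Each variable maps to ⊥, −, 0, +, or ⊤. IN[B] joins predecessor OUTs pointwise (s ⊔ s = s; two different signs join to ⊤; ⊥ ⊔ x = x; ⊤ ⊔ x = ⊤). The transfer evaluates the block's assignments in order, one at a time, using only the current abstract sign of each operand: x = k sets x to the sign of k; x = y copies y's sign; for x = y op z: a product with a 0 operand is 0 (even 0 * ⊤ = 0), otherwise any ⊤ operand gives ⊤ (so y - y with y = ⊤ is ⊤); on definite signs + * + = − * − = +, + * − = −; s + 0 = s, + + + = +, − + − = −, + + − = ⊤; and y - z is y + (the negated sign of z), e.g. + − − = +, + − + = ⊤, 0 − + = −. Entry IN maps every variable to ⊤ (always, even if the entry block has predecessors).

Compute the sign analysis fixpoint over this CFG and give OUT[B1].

Per-block solution:
  B0: | IN=(all ⊤) | OUT={a:0, c:0; rest ⊤}
  B1: | IN={a:0, c:0; rest ⊤} | OUT={a:0, c:0; rest ⊤}
  B2: | IN={a:0, c:0; rest ⊤} | OUT={a:0, c:0, e:+; rest ⊤}
  B3: | IN={a:0, c:0, e:+; rest ⊤} | OUT={a:0, b:+, c:0, e:+, f:+; rest ⊤}
  B4: | IN={a:0, b:+, c:0, e:+, f:+; rest ⊤} | OUT={a:0, b:+, c:0, e:+, f:+; rest ⊤}
  B5: | IN={a:0, b:+, c:0, e:+, f:+; rest ⊤} | OUT={a:0, b:+, c:0, d:+, e:+, f:+; rest ⊤}

Merge at B1: IN[B1] = OUT[B0] = {a: 0, b: ⊤, c: 0, d: ⊤, e: ⊤, f: ⊤}
Applying B1's transfer function to that IN value gives OUT[B1] (row B1 above).

Answer: {a: 0, b: ⊤, c: 0, d: ⊤, e: ⊤, f: ⊤}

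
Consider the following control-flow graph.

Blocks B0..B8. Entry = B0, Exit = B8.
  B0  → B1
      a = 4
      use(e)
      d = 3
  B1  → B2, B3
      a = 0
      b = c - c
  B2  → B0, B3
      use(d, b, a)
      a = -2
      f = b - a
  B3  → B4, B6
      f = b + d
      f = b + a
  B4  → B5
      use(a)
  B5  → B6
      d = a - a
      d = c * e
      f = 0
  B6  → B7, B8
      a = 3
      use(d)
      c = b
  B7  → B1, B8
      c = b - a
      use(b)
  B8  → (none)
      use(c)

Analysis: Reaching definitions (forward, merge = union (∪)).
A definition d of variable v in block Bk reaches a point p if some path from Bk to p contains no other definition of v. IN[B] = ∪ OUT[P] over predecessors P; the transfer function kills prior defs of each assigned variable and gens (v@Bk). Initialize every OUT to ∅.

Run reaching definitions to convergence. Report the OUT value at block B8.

Answer: {a@B6, b@B1, c@B6, c@B7, d@B0, d@B5, f@B3, f@B5}

Working:
Fixpoint table:
  B0: | IN={a@B2, b@B1, c@B7, d@B0, d@B5, f@B2} | OUT={a@B0, b@B1, c@B7, d@B0, f@B2}
  B1: | IN={a@B0, a@B6, b@B1, c@B7, d@B0, d@B5, f@B2, f@B3, f@B5} | OUT={a@B1, b@B1, c@B7, d@B0, d@B5, f@B2, f@B3, f@B5}
  B2: | IN={a@B1, b@B1, c@B7, d@B0, d@B5, f@B2, f@B3, f@B5} | OUT={a@B2, b@B1, c@B7, d@B0, d@B5, f@B2}
  B3: | IN={a@B1, a@B2, b@B1, c@B7, d@B0, d@B5, f@B2, f@B3, f@B5} | OUT={a@B1, a@B2, b@B1, c@B7, d@B0, d@B5, f@B3}
  B4: | IN={a@B1, a@B2, b@B1, c@B7, d@B0, d@B5, f@B3} | OUT={a@B1, a@B2, b@B1, c@B7, d@B0, d@B5, f@B3}
  B5: | IN={a@B1, a@B2, b@B1, c@B7, d@B0, d@B5, f@B3} | OUT={a@B1, a@B2, b@B1, c@B7, d@B5, f@B5}
  B6: | IN={a@B1, a@B2, b@B1, c@B7, d@B0, d@B5, f@B3, f@B5} | OUT={a@B6, b@B1, c@B6, d@B0, d@B5, f@B3, f@B5}
  B7: | IN={a@B6, b@B1, c@B6, d@B0, d@B5, f@B3, f@B5} | OUT={a@B6, b@B1, c@B7, d@B0, d@B5, f@B3, f@B5}
  B8: | IN={a@B6, b@B1, c@B6, c@B7, d@B0, d@B5, f@B3, f@B5} | OUT={a@B6, b@B1, c@B6, c@B7, d@B0, d@B5, f@B3, f@B5}

Merge at B8: IN[B8] = OUT[B6] ⊔ OUT[B7] = {a@B6, b@B1, c@B6, c@B7, d@B0, d@B5, f@B3, f@B5}
Applying B8's transfer function to that IN value gives OUT[B8] (row B8 above).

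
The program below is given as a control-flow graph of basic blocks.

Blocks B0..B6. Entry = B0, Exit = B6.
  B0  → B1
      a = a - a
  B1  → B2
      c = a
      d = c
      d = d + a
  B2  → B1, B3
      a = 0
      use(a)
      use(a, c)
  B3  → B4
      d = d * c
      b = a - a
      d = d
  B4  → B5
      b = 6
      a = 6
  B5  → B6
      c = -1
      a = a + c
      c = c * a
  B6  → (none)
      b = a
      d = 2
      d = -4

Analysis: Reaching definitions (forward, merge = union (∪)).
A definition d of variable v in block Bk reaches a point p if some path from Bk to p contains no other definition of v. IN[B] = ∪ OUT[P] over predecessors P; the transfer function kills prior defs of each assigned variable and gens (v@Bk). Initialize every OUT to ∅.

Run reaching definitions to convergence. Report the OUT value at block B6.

Per-block solution:
  B0:  IN={}  OUT={a@B0}
  B1:  IN={a@B0, a@B2, c@B1, d@B1}  OUT={a@B0, a@B2, c@B1, d@B1}
  B2:  IN={a@B0, a@B2, c@B1, d@B1}  OUT={a@B2, c@B1, d@B1}
  B3:  IN={a@B2, c@B1, d@B1}  OUT={a@B2, b@B3, c@B1, d@B3}
  B4:  IN={a@B2, b@B3, c@B1, d@B3}  OUT={a@B4, b@B4, c@B1, d@B3}
  B5:  IN={a@B4, b@B4, c@B1, d@B3}  OUT={a@B5, b@B4, c@B5, d@B3}
  B6:  IN={a@B5, b@B4, c@B5, d@B3}  OUT={a@B5, b@B6, c@B5, d@B6}

Merge at B6: IN[B6] = OUT[B5] = {a@B5, b@B4, c@B5, d@B3}
Applying B6's transfer function to that IN value gives OUT[B6] (row B6 above).

Answer: {a@B5, b@B6, c@B5, d@B6}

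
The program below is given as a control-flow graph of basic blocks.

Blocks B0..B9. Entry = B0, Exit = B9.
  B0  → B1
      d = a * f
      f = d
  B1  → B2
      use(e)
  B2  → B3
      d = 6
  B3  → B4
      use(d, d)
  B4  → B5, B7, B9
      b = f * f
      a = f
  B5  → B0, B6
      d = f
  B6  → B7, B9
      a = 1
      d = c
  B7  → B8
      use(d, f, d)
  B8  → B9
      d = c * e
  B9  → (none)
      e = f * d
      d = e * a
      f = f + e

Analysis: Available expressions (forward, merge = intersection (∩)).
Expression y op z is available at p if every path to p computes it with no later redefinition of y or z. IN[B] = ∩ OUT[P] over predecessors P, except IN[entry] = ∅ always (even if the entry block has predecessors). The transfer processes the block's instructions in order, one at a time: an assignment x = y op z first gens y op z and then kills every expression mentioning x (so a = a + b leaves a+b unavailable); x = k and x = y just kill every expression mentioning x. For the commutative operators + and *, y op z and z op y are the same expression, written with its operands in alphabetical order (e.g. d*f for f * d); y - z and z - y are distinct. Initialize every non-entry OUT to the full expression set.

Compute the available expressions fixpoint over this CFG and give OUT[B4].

Answer: {f*f}

Trace:
Converged values:
  B0:   IN={}   OUT={}
  B1:   IN={}   OUT={}
  B2:   IN={}   OUT={}
  B3:   IN={}   OUT={}
  B4:   IN={}   OUT={f*f}
  B5:   IN={f*f}   OUT={f*f}
  B6:   IN={f*f}   OUT={f*f}
  B7:   IN={f*f}   OUT={f*f}
  B8:   IN={f*f}   OUT={c*e, f*f}
  B9:   IN={f*f}   OUT={a*e}

Merge at B4: IN[B4] = OUT[B3] = {}
Applying B4's transfer function to that IN value gives OUT[B4] (row B4 above).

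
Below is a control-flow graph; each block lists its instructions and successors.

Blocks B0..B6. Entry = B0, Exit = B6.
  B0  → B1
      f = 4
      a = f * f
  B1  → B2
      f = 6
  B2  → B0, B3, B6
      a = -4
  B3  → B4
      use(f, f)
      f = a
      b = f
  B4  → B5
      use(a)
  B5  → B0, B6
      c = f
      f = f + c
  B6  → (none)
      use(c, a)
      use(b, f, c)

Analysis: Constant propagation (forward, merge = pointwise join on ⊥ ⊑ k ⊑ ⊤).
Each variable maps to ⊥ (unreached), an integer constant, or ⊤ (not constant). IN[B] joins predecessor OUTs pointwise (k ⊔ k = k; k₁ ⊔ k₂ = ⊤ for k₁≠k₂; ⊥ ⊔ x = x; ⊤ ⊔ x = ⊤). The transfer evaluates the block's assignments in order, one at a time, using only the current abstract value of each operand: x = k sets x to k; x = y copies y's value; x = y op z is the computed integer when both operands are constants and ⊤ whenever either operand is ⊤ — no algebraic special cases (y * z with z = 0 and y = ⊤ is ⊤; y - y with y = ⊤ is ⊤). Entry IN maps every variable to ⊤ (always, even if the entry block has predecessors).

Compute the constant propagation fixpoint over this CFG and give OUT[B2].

Fixpoint table:
  B0:   IN=(all ⊤)   OUT={a:16, f:4; rest ⊤}
  B1:   IN={a:16, f:4; rest ⊤}   OUT={a:16, f:6; rest ⊤}
  B2:   IN={a:16, f:6; rest ⊤}   OUT={a:-4, f:6; rest ⊤}
  B3:   IN={a:-4, f:6; rest ⊤}   OUT={a:-4, b:-4, f:-4; rest ⊤}
  B4:   IN={a:-4, b:-4, f:-4; rest ⊤}   OUT={a:-4, b:-4, f:-4; rest ⊤}
  B5:   IN={a:-4, b:-4, f:-4; rest ⊤}   OUT={a:-4, b:-4, c:-4, f:-8; rest ⊤}
  B6:   IN={a:-4; rest ⊤}   OUT={a:-4; rest ⊤}

Merge at B2: IN[B2] = OUT[B1] = {a: 16, b: ⊤, c: ⊤, d: ⊤, e: ⊤, f: 6}
Applying B2's transfer function to that IN value gives OUT[B2] (row B2 above).

Answer: {a: -4, b: ⊤, c: ⊤, d: ⊤, e: ⊤, f: 6}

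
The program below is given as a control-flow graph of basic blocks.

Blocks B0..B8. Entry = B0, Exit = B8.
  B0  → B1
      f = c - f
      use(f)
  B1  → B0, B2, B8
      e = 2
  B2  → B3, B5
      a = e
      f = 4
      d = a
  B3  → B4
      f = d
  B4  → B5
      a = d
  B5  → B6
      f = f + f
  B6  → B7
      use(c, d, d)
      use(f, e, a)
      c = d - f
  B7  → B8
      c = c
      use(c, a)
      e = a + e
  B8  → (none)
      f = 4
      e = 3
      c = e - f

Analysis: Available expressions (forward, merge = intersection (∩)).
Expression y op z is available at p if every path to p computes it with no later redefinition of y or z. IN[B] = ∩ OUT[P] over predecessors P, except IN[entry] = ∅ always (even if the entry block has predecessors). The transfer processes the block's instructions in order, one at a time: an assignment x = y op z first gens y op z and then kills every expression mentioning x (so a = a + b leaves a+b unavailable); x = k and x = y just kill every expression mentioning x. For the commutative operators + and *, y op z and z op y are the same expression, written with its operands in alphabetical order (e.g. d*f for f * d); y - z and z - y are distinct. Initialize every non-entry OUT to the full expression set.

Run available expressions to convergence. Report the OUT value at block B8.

Converged values:
  B0:  IN={}  OUT={}
  B1:  IN={}  OUT={}
  B2:  IN={}  OUT={}
  B3:  IN={}  OUT={}
  B4:  IN={}  OUT={}
  B5:  IN={}  OUT={}
  B6:  IN={}  OUT={d-f}
  B7:  IN={d-f}  OUT={d-f}
  B8:  IN={}  OUT={e-f}

Merge at B8: IN[B8] = OUT[B1] ∩ OUT[B7] = {}
Applying B8's transfer function to that IN value gives OUT[B8] (row B8 above).

Answer: {e-f}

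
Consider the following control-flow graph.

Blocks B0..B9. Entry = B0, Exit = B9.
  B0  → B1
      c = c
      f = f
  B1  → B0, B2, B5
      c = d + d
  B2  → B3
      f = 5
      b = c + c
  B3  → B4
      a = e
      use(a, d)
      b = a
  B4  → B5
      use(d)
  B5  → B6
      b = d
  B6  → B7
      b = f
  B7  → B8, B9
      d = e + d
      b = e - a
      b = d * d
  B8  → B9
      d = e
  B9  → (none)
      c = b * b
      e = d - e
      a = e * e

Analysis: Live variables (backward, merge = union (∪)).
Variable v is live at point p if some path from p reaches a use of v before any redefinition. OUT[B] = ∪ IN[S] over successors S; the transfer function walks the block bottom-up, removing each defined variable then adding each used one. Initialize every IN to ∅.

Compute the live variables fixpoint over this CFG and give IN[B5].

Fixpoint table:
  B0:  IN={a, c, d, e, f}  OUT={a, d, e, f}
  B1:  IN={a, d, e, f}  OUT={a, c, d, e, f}
  B2:  IN={c, d, e}  OUT={d, e, f}
  B3:  IN={d, e, f}  OUT={a, d, e, f}
  B4:  IN={a, d, e, f}  OUT={a, d, e, f}
  B5:  IN={a, d, e, f}  OUT={a, d, e, f}
  B6:  IN={a, d, e, f}  OUT={a, d, e}
  B7:  IN={a, d, e}  OUT={b, d, e}
  B8:  IN={b, e}  OUT={b, d, e}
  B9:  IN={b, d, e}  OUT={}

Merge at B5: OUT[B5] = IN[B6] = {a, d, e, f}
Applying B5's transfer function to that OUT value gives IN[B5] (row B5 above).

Answer: {a, d, e, f}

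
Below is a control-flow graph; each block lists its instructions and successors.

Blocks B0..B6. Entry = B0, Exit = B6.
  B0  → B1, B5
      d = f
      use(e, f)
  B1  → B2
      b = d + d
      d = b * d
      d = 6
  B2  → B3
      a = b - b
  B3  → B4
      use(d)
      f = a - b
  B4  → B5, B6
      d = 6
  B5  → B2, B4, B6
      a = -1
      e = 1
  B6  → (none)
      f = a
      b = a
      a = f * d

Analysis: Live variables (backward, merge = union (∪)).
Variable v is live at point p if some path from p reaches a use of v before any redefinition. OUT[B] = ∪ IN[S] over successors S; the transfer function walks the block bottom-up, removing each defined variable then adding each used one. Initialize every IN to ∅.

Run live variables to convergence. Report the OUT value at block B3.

Fixpoint table:
  B0:   IN={b, e, f}   OUT={b, d}
  B1:   IN={d}   OUT={b, d}
  B2:   IN={b, d}   OUT={a, b, d}
  B3:   IN={a, b, d}   OUT={a, b}
  B4:   IN={a, b}   OUT={a, b, d}
  B5:   IN={b, d}   OUT={a, b, d}
  B6:   IN={a, d}   OUT={}

Merge at B3: OUT[B3] = IN[B4] = {a, b}

Answer: {a, b}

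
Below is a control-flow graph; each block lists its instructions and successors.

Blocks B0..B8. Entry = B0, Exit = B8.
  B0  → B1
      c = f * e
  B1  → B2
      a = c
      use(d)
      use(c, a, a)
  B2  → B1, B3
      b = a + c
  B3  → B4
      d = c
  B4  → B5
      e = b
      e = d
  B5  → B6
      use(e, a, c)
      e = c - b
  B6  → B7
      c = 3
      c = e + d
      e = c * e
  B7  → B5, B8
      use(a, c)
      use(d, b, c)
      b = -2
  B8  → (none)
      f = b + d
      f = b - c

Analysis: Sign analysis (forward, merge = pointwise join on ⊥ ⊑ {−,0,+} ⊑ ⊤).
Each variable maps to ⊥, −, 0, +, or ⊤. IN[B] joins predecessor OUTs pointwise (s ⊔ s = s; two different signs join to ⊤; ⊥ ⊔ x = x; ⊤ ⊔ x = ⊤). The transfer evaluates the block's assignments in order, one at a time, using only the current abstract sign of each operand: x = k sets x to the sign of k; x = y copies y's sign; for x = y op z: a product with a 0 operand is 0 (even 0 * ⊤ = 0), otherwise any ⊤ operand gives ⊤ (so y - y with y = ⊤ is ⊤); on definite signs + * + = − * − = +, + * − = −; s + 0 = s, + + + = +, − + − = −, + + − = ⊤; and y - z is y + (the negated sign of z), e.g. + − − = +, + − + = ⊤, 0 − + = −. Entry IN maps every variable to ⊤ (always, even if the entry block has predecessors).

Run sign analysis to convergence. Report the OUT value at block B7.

Fixpoint table:
  B0:   IN=(all ⊤)   OUT=(all ⊤)
  B1:   IN=(all ⊤)   OUT=(all ⊤)
  B2:   IN=(all ⊤)   OUT=(all ⊤)
  B3:   IN=(all ⊤)   OUT=(all ⊤)
  B4:   IN=(all ⊤)   OUT=(all ⊤)
  B5:   IN=(all ⊤)   OUT=(all ⊤)
  B6:   IN=(all ⊤)   OUT=(all ⊤)
  B7:   IN=(all ⊤)   OUT={b:-; rest ⊤}
  B8:   IN={b:-; rest ⊤}   OUT={b:-; rest ⊤}

Merge at B7: IN[B7] = OUT[B6] = {a: ⊤, b: ⊤, c: ⊤, d: ⊤, e: ⊤, f: ⊤}
Applying B7's transfer function to that IN value gives OUT[B7] (row B7 above).

Answer: {a: ⊤, b: -, c: ⊤, d: ⊤, e: ⊤, f: ⊤}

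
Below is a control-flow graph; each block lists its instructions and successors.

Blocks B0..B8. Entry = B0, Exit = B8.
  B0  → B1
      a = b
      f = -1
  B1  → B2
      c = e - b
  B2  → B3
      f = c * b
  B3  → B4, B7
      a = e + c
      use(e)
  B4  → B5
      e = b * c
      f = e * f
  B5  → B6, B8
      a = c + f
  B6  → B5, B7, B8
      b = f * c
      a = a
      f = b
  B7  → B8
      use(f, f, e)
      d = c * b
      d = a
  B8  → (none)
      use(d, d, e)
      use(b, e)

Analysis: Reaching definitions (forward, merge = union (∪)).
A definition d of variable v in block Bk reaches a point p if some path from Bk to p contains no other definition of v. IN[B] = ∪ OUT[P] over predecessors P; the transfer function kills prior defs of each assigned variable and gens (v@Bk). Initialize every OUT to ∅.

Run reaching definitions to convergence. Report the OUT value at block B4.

Fixpoint table:
  B0: | IN={} | OUT={a@B0, f@B0}
  B1: | IN={a@B0, f@B0} | OUT={a@B0, c@B1, f@B0}
  B2: | IN={a@B0, c@B1, f@B0} | OUT={a@B0, c@B1, f@B2}
  B3: | IN={a@B0, c@B1, f@B2} | OUT={a@B3, c@B1, f@B2}
  B4: | IN={a@B3, c@B1, f@B2} | OUT={a@B3, c@B1, e@B4, f@B4}
  B5: | IN={a@B3, a@B6, b@B6, c@B1, e@B4, f@B4, f@B6} | OUT={a@B5, b@B6, c@B1, e@B4, f@B4, f@B6}
  B6: | IN={a@B5, b@B6, c@B1, e@B4, f@B4, f@B6} | OUT={a@B6, b@B6, c@B1, e@B4, f@B6}
  B7: | IN={a@B3, a@B6, b@B6, c@B1, e@B4, f@B2, f@B6} | OUT={a@B3, a@B6, b@B6, c@B1, d@B7, e@B4, f@B2, f@B6}
  B8: | IN={a@B3, a@B5, a@B6, b@B6, c@B1, d@B7, e@B4, f@B2, f@B4, f@B6} | OUT={a@B3, a@B5, a@B6, b@B6, c@B1, d@B7, e@B4, f@B2, f@B4, f@B6}

Merge at B4: IN[B4] = OUT[B3] = {a@B3, c@B1, f@B2}
Applying B4's transfer function to that IN value gives OUT[B4] (row B4 above).

Answer: {a@B3, c@B1, e@B4, f@B4}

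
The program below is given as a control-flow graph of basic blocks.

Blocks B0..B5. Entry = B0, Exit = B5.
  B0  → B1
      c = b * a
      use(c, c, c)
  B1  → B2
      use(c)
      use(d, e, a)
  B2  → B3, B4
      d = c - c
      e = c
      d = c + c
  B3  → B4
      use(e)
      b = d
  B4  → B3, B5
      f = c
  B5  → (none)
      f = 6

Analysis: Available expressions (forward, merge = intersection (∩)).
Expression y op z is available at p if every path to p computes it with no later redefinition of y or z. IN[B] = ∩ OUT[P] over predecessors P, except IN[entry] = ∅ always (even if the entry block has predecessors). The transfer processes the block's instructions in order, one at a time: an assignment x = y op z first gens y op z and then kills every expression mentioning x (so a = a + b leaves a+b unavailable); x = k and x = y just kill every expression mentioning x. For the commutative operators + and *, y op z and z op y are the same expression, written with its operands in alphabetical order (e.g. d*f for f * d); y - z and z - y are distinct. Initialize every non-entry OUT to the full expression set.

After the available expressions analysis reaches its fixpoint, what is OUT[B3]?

Answer: {c+c, c-c}

Working:
Converged values:
  B0:  IN={}  OUT={a*b}
  B1:  IN={a*b}  OUT={a*b}
  B2:  IN={a*b}  OUT={a*b, c+c, c-c}
  B3:  IN={c+c, c-c}  OUT={c+c, c-c}
  B4:  IN={c+c, c-c}  OUT={c+c, c-c}
  B5:  IN={c+c, c-c}  OUT={c+c, c-c}

Merge at B3: IN[B3] = OUT[B2] ∩ OUT[B4] = {c+c, c-c}
Applying B3's transfer function to that IN value gives OUT[B3] (row B3 above).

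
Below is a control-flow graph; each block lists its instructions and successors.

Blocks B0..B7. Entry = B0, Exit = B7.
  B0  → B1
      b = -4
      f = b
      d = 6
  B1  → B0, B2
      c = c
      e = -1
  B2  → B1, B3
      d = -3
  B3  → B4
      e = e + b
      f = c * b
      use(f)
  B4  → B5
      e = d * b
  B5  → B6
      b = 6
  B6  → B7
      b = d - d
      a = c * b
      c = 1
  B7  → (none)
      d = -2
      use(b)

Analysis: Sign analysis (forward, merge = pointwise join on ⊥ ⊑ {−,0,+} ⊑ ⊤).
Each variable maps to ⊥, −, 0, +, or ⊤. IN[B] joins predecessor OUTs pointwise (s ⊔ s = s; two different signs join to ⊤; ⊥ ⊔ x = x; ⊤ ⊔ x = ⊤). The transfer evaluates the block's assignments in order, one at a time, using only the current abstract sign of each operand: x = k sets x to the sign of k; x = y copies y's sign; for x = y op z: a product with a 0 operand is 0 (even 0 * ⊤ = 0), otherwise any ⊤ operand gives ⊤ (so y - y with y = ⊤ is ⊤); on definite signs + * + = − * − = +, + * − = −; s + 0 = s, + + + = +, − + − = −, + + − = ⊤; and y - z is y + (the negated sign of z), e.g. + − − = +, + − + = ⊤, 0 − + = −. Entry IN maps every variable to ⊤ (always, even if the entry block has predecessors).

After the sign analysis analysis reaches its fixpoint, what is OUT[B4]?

Per-block solution:
  B0: | IN=(all ⊤) | OUT={b:-, d:+, f:-; rest ⊤}
  B1: | IN={b:-, f:-; rest ⊤} | OUT={b:-, e:-, f:-; rest ⊤}
  B2: | IN={b:-, e:-, f:-; rest ⊤} | OUT={b:-, d:-, e:-, f:-; rest ⊤}
  B3: | IN={b:-, d:-, e:-, f:-; rest ⊤} | OUT={b:-, d:-, e:-; rest ⊤}
  B4: | IN={b:-, d:-, e:-; rest ⊤} | OUT={b:-, d:-, e:+; rest ⊤}
  B5: | IN={b:-, d:-, e:+; rest ⊤} | OUT={b:+, d:-, e:+; rest ⊤}
  B6: | IN={b:+, d:-, e:+; rest ⊤} | OUT={c:+, d:-, e:+; rest ⊤}
  B7: | IN={c:+, d:-, e:+; rest ⊤} | OUT={c:+, d:-, e:+; rest ⊤}

Merge at B4: IN[B4] = OUT[B3] = {a: ⊤, b: -, c: ⊤, d: -, e: -, f: ⊤}
Applying B4's transfer function to that IN value gives OUT[B4] (row B4 above).

Answer: {a: ⊤, b: -, c: ⊤, d: -, e: +, f: ⊤}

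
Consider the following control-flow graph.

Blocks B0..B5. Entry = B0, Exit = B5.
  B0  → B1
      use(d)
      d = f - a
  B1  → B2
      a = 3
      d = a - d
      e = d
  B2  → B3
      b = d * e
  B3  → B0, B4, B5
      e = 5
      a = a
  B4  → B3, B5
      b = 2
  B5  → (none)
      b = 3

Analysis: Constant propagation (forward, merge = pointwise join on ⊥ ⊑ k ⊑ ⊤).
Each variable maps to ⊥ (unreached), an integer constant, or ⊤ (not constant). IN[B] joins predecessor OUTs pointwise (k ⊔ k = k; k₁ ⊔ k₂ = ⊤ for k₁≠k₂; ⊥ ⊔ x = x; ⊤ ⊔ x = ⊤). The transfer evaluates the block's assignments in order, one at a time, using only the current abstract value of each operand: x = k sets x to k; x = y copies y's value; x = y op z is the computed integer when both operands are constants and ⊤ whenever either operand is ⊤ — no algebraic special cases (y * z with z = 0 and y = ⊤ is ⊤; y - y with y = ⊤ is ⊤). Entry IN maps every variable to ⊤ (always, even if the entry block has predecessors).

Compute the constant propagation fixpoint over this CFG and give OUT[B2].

Answer: {a: 3, b: ⊤, c: ⊤, d: ⊤, e: ⊤, f: ⊤}

Working:
Per-block solution:
  B0: | IN=(all ⊤) | OUT=(all ⊤)
  B1: | IN=(all ⊤) | OUT={a:3; rest ⊤}
  B2: | IN={a:3; rest ⊤} | OUT={a:3; rest ⊤}
  B3: | IN={a:3; rest ⊤} | OUT={a:3, e:5; rest ⊤}
  B4: | IN={a:3, e:5; rest ⊤} | OUT={a:3, b:2, e:5; rest ⊤}
  B5: | IN={a:3, e:5; rest ⊤} | OUT={a:3, b:3, e:5; rest ⊤}

Merge at B2: IN[B2] = OUT[B1] = {a: 3, b: ⊤, c: ⊤, d: ⊤, e: ⊤, f: ⊤}
Applying B2's transfer function to that IN value gives OUT[B2] (row B2 above).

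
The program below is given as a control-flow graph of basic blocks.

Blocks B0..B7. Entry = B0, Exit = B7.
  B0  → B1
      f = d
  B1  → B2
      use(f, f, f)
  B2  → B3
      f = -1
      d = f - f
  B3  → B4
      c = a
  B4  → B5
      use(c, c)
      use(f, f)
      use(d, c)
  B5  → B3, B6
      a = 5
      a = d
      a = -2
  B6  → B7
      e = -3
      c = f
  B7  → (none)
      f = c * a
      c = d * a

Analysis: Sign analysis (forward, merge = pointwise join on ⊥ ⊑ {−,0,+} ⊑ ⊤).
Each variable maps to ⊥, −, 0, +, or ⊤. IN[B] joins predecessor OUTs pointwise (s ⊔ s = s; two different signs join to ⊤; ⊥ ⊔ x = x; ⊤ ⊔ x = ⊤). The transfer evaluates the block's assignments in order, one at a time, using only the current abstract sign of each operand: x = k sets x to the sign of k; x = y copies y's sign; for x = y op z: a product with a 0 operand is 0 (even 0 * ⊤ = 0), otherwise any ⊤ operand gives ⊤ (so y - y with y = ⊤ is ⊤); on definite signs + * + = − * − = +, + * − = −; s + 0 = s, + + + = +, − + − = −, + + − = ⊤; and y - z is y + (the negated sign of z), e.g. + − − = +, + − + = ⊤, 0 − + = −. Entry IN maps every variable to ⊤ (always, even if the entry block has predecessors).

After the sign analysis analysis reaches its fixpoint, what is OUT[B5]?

Converged values:
  B0: | IN=(all ⊤) | OUT=(all ⊤)
  B1: | IN=(all ⊤) | OUT=(all ⊤)
  B2: | IN=(all ⊤) | OUT={f:-; rest ⊤}
  B3: | IN={f:-; rest ⊤} | OUT={f:-; rest ⊤}
  B4: | IN={f:-; rest ⊤} | OUT={f:-; rest ⊤}
  B5: | IN={f:-; rest ⊤} | OUT={a:-, f:-; rest ⊤}
  B6: | IN={a:-, f:-; rest ⊤} | OUT={a:-, c:-, e:-, f:-; rest ⊤}
  B7: | IN={a:-, c:-, e:-, f:-; rest ⊤} | OUT={a:-, e:-, f:+; rest ⊤}

Merge at B5: IN[B5] = OUT[B4] = {a: ⊤, b: ⊤, c: ⊤, d: ⊤, e: ⊤, f: -}
Applying B5's transfer function to that IN value gives OUT[B5] (row B5 above).

Answer: {a: -, b: ⊤, c: ⊤, d: ⊤, e: ⊤, f: -}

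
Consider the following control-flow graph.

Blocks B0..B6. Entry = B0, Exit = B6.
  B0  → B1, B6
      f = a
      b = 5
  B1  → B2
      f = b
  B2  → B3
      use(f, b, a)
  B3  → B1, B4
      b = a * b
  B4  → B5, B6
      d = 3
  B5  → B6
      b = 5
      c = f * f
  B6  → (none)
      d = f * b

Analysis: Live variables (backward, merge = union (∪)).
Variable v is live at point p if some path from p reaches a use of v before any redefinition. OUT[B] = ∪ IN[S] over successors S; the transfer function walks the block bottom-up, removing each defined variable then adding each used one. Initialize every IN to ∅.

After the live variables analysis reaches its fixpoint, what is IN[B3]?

Answer: {a, b, f}

Trace:
Fixpoint table:
  B0: | IN={a} | OUT={a, b, f}
  B1: | IN={a, b} | OUT={a, b, f}
  B2: | IN={a, b, f} | OUT={a, b, f}
  B3: | IN={a, b, f} | OUT={a, b, f}
  B4: | IN={b, f} | OUT={b, f}
  B5: | IN={f} | OUT={b, f}
  B6: | IN={b, f} | OUT={}

Merge at B3: OUT[B3] = IN[B1] ⊔ IN[B4] = {a, b, f}
Applying B3's transfer function to that OUT value gives IN[B3] (row B3 above).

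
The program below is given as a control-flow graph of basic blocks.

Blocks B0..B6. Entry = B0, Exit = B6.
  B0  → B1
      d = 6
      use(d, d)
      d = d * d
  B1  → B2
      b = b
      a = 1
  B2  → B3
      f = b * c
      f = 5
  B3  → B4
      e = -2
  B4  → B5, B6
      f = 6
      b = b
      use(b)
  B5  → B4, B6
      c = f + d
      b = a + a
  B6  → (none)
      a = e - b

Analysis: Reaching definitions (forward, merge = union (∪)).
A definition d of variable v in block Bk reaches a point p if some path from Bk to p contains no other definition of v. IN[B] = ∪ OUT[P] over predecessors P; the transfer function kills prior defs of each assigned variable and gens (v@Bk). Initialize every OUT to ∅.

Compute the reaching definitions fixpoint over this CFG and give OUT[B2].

Answer: {a@B1, b@B1, d@B0, f@B2}

Working:
Converged values:
  B0: | IN={} | OUT={d@B0}
  B1: | IN={d@B0} | OUT={a@B1, b@B1, d@B0}
  B2: | IN={a@B1, b@B1, d@B0} | OUT={a@B1, b@B1, d@B0, f@B2}
  B3: | IN={a@B1, b@B1, d@B0, f@B2} | OUT={a@B1, b@B1, d@B0, e@B3, f@B2}
  B4: | IN={a@B1, b@B1, b@B5, c@B5, d@B0, e@B3, f@B2, f@B4} | OUT={a@B1, b@B4, c@B5, d@B0, e@B3, f@B4}
  B5: | IN={a@B1, b@B4, c@B5, d@B0, e@B3, f@B4} | OUT={a@B1, b@B5, c@B5, d@B0, e@B3, f@B4}
  B6: | IN={a@B1, b@B4, b@B5, c@B5, d@B0, e@B3, f@B4} | OUT={a@B6, b@B4, b@B5, c@B5, d@B0, e@B3, f@B4}

Merge at B2: IN[B2] = OUT[B1] = {a@B1, b@B1, d@B0}
Applying B2's transfer function to that IN value gives OUT[B2] (row B2 above).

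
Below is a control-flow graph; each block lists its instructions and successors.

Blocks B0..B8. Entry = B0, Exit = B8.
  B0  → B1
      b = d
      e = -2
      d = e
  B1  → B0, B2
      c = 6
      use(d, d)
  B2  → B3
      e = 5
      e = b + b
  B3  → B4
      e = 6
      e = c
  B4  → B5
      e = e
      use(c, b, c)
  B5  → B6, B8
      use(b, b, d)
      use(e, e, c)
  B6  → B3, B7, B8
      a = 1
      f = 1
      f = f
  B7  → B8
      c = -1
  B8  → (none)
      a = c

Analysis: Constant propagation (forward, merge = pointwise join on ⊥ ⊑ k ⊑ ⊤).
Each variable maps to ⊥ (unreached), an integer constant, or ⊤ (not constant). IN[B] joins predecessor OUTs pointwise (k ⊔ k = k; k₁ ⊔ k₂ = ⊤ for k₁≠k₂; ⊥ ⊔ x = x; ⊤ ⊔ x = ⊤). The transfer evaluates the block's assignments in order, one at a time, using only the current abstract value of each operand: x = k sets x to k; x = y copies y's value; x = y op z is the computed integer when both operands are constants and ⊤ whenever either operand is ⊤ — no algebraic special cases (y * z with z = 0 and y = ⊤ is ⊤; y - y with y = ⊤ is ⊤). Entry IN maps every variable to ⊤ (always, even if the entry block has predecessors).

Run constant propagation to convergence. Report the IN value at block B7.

Answer: {a: 1, b: ⊤, c: 6, d: -2, e: 6, f: 1}

Working:
Per-block solution:
  B0:  IN=(all ⊤)  OUT={d:-2, e:-2; rest ⊤}
  B1:  IN={d:-2, e:-2; rest ⊤}  OUT={c:6, d:-2, e:-2; rest ⊤}
  B2:  IN={c:6, d:-2, e:-2; rest ⊤}  OUT={c:6, d:-2; rest ⊤}
  B3:  IN={c:6, d:-2; rest ⊤}  OUT={c:6, d:-2, e:6; rest ⊤}
  B4:  IN={c:6, d:-2, e:6; rest ⊤}  OUT={c:6, d:-2, e:6; rest ⊤}
  B5:  IN={c:6, d:-2, e:6; rest ⊤}  OUT={c:6, d:-2, e:6; rest ⊤}
  B6:  IN={c:6, d:-2, e:6; rest ⊤}  OUT={a:1, c:6, d:-2, e:6, f:1; rest ⊤}
  B7:  IN={a:1, c:6, d:-2, e:6, f:1; rest ⊤}  OUT={a:1, c:-1, d:-2, e:6, f:1; rest ⊤}
  B8:  IN={d:-2, e:6; rest ⊤}  OUT={d:-2, e:6; rest ⊤}

Merge at B7: IN[B7] = OUT[B6] = {a: 1, b: ⊤, c: 6, d: -2, e: 6, f: 1}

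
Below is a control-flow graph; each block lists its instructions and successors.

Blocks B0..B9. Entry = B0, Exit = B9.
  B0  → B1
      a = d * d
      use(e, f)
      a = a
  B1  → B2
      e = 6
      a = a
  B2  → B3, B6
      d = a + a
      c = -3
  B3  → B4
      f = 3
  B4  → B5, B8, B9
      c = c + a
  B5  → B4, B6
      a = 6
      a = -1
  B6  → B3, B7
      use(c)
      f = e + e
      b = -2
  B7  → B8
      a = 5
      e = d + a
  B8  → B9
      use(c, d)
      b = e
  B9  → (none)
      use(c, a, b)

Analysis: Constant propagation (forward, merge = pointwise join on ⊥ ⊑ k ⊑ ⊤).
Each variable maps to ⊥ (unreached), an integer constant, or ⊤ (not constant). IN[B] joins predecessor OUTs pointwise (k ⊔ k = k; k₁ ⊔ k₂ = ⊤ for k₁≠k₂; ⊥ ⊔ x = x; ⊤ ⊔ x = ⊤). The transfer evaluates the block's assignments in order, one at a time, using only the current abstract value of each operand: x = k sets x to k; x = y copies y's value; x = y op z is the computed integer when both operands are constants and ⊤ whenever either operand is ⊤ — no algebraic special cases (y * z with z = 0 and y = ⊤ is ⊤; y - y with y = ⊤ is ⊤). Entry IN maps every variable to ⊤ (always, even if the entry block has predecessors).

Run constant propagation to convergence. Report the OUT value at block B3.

Per-block solution:
  B0: | IN=(all ⊤) | OUT=(all ⊤)
  B1: | IN=(all ⊤) | OUT={e:6; rest ⊤}
  B2: | IN={e:6; rest ⊤} | OUT={c:-3, e:6; rest ⊤}
  B3: | IN={e:6; rest ⊤} | OUT={e:6, f:3; rest ⊤}
  B4: | IN={e:6, f:3; rest ⊤} | OUT={e:6, f:3; rest ⊤}
  B5: | IN={e:6, f:3; rest ⊤} | OUT={a:-1, e:6, f:3; rest ⊤}
  B6: | IN={e:6; rest ⊤} | OUT={b:-2, e:6, f:12; rest ⊤}
  B7: | IN={b:-2, e:6, f:12; rest ⊤} | OUT={a:5, b:-2, f:12; rest ⊤}
  B8: | IN=(all ⊤) | OUT=(all ⊤)
  B9: | IN=(all ⊤) | OUT=(all ⊤)

Merge at B3: IN[B3] = OUT[B2] ⊔ OUT[B6] = {a: ⊤, b: ⊤, c: ⊤, d: ⊤, e: 6, f: ⊤}
Applying B3's transfer function to that IN value gives OUT[B3] (row B3 above).

Answer: {a: ⊤, b: ⊤, c: ⊤, d: ⊤, e: 6, f: 3}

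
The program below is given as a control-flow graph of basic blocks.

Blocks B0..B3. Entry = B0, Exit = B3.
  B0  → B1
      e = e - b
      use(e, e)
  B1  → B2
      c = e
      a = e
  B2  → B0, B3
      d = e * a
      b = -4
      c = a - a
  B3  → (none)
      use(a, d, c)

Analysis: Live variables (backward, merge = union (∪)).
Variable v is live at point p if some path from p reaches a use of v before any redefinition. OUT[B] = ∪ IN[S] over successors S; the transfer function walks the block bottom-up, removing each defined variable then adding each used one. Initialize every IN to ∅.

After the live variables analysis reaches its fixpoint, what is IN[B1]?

Per-block solution:
  B0:   IN={b, e}   OUT={e}
  B1:   IN={e}   OUT={a, e}
  B2:   IN={a, e}   OUT={a, b, c, d, e}
  B3:   IN={a, c, d}   OUT={}

Merge at B1: OUT[B1] = IN[B2] = {a, e}
Applying B1's transfer function to that OUT value gives IN[B1] (row B1 above).

Answer: {e}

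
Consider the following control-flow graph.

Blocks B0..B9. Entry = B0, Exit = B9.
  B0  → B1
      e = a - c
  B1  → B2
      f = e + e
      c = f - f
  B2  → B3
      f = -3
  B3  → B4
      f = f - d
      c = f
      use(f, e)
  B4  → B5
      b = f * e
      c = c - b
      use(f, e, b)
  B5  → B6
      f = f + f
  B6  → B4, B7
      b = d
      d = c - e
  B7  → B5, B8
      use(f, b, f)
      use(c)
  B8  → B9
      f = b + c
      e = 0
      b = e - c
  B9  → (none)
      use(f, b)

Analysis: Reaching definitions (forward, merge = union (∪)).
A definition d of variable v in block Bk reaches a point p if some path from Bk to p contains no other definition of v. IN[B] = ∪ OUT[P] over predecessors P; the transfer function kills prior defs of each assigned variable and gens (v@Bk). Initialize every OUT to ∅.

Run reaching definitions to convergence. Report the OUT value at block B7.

Answer: {b@B6, c@B4, d@B6, e@B0, f@B5}

Trace:
Fixpoint table:
  B0:   IN={}   OUT={e@B0}
  B1:   IN={e@B0}   OUT={c@B1, e@B0, f@B1}
  B2:   IN={c@B1, e@B0, f@B1}   OUT={c@B1, e@B0, f@B2}
  B3:   IN={c@B1, e@B0, f@B2}   OUT={c@B3, e@B0, f@B3}
  B4:   IN={b@B6, c@B3, c@B4, d@B6, e@B0, f@B3, f@B5}   OUT={b@B4, c@B4, d@B6, e@B0, f@B3, f@B5}
  B5:   IN={b@B4, b@B6, c@B4, d@B6, e@B0, f@B3, f@B5}   OUT={b@B4, b@B6, c@B4, d@B6, e@B0, f@B5}
  B6:   IN={b@B4, b@B6, c@B4, d@B6, e@B0, f@B5}   OUT={b@B6, c@B4, d@B6, e@B0, f@B5}
  B7:   IN={b@B6, c@B4, d@B6, e@B0, f@B5}   OUT={b@B6, c@B4, d@B6, e@B0, f@B5}
  B8:   IN={b@B6, c@B4, d@B6, e@B0, f@B5}   OUT={b@B8, c@B4, d@B6, e@B8, f@B8}
  B9:   IN={b@B8, c@B4, d@B6, e@B8, f@B8}   OUT={b@B8, c@B4, d@B6, e@B8, f@B8}

Merge at B7: IN[B7] = OUT[B6] = {b@B6, c@B4, d@B6, e@B0, f@B5}
Applying B7's transfer function to that IN value gives OUT[B7] (row B7 above).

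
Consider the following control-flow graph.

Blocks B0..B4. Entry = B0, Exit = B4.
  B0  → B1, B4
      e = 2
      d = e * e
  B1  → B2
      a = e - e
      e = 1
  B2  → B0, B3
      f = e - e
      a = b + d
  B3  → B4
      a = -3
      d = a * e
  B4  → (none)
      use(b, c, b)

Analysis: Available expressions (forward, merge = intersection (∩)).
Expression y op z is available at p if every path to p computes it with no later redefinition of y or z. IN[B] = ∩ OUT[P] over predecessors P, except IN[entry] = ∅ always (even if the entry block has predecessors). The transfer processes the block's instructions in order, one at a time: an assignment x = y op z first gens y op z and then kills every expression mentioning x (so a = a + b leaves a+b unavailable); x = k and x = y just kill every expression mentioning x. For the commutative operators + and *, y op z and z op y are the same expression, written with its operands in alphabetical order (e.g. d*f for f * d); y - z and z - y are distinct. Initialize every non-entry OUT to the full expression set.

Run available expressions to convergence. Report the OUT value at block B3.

Fixpoint table:
  B0:   IN={}   OUT={e*e}
  B1:   IN={e*e}   OUT={}
  B2:   IN={}   OUT={b+d, e-e}
  B3:   IN={b+d, e-e}   OUT={a*e, e-e}
  B4:   IN={}   OUT={}

Merge at B3: IN[B3] = OUT[B2] = {b+d, e-e}
Applying B3's transfer function to that IN value gives OUT[B3] (row B3 above).

Answer: {a*e, e-e}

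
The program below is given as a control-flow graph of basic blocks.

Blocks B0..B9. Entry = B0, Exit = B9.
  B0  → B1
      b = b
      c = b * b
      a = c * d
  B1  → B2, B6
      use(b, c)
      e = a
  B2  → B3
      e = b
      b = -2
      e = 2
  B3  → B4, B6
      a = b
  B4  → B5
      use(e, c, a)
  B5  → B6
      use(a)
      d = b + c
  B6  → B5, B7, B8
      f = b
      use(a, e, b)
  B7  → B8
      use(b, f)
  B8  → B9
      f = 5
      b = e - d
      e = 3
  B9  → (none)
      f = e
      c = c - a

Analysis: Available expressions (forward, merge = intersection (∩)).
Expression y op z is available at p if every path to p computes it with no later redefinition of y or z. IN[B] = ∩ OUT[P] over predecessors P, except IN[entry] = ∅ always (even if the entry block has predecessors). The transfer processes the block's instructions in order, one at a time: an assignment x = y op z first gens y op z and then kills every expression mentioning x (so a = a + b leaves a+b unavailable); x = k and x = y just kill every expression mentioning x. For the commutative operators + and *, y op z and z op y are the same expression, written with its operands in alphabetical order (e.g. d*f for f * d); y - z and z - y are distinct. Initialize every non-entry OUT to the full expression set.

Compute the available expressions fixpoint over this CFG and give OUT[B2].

Answer: {c*d}

Derivation:
Fixpoint table:
  B0:   IN={}   OUT={b*b, c*d}
  B1:   IN={b*b, c*d}   OUT={b*b, c*d}
  B2:   IN={b*b, c*d}   OUT={c*d}
  B3:   IN={c*d}   OUT={c*d}
  B4:   IN={c*d}   OUT={c*d}
  B5:   IN={}   OUT={b+c}
  B6:   IN={}   OUT={}
  B7:   IN={}   OUT={}
  B8:   IN={}   OUT={}
  B9:   IN={}   OUT={}

Merge at B2: IN[B2] = OUT[B1] = {b*b, c*d}
Applying B2's transfer function to that IN value gives OUT[B2] (row B2 above).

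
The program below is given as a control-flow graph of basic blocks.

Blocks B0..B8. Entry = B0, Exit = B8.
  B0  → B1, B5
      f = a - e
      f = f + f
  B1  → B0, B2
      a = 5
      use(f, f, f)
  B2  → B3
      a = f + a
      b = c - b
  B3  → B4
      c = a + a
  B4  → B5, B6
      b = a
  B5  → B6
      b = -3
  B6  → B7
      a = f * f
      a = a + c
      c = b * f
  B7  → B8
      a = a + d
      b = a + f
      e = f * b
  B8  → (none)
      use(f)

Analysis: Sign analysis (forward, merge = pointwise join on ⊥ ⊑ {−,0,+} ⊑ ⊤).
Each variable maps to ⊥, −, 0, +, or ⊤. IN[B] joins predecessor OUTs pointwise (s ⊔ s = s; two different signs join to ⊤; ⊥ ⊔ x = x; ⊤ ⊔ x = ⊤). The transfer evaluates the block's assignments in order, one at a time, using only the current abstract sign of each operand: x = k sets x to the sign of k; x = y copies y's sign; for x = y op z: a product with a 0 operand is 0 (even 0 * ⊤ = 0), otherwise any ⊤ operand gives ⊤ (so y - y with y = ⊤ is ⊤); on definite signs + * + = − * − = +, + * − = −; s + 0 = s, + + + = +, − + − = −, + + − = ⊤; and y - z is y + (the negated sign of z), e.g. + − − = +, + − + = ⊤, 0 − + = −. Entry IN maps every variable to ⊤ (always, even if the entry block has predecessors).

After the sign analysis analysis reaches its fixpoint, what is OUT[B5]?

Answer: {a: ⊤, b: -, c: ⊤, d: ⊤, e: ⊤, f: ⊤}

Derivation:
Per-block solution:
  B0:  IN=(all ⊤)  OUT=(all ⊤)
  B1:  IN=(all ⊤)  OUT={a:+; rest ⊤}
  B2:  IN={a:+; rest ⊤}  OUT=(all ⊤)
  B3:  IN=(all ⊤)  OUT=(all ⊤)
  B4:  IN=(all ⊤)  OUT=(all ⊤)
  B5:  IN=(all ⊤)  OUT={b:-; rest ⊤}
  B6:  IN=(all ⊤)  OUT=(all ⊤)
  B7:  IN=(all ⊤)  OUT=(all ⊤)
  B8:  IN=(all ⊤)  OUT=(all ⊤)

Merge at B5: IN[B5] = OUT[B0] ⊔ OUT[B4] = {a: ⊤, b: ⊤, c: ⊤, d: ⊤, e: ⊤, f: ⊤}
Applying B5's transfer function to that IN value gives OUT[B5] (row B5 above).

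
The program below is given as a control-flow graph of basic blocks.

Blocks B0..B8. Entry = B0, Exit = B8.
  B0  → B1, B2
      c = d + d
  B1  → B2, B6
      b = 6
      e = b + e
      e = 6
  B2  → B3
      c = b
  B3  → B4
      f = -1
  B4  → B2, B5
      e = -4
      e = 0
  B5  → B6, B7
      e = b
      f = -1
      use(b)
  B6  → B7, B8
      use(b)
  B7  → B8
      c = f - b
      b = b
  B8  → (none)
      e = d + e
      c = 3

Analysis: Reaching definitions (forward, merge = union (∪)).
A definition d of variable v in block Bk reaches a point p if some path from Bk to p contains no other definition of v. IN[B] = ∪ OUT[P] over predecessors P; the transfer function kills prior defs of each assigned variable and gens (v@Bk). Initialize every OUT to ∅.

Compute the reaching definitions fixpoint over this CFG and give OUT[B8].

Converged values:
  B0:  IN={}  OUT={c@B0}
  B1:  IN={c@B0}  OUT={b@B1, c@B0, e@B1}
  B2:  IN={b@B1, c@B0, c@B2, e@B1, e@B4, f@B3}  OUT={b@B1, c@B2, e@B1, e@B4, f@B3}
  B3:  IN={b@B1, c@B2, e@B1, e@B4, f@B3}  OUT={b@B1, c@B2, e@B1, e@B4, f@B3}
  B4:  IN={b@B1, c@B2, e@B1, e@B4, f@B3}  OUT={b@B1, c@B2, e@B4, f@B3}
  B5:  IN={b@B1, c@B2, e@B4, f@B3}  OUT={b@B1, c@B2, e@B5, f@B5}
  B6:  IN={b@B1, c@B0, c@B2, e@B1, e@B5, f@B5}  OUT={b@B1, c@B0, c@B2, e@B1, e@B5, f@B5}
  B7:  IN={b@B1, c@B0, c@B2, e@B1, e@B5, f@B5}  OUT={b@B7, c@B7, e@B1, e@B5, f@B5}
  B8:  IN={b@B1, b@B7, c@B0, c@B2, c@B7, e@B1, e@B5, f@B5}  OUT={b@B1, b@B7, c@B8, e@B8, f@B5}

Merge at B8: IN[B8] = OUT[B6] ⊔ OUT[B7] = {b@B1, b@B7, c@B0, c@B2, c@B7, e@B1, e@B5, f@B5}
Applying B8's transfer function to that IN value gives OUT[B8] (row B8 above).

Answer: {b@B1, b@B7, c@B8, e@B8, f@B5}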